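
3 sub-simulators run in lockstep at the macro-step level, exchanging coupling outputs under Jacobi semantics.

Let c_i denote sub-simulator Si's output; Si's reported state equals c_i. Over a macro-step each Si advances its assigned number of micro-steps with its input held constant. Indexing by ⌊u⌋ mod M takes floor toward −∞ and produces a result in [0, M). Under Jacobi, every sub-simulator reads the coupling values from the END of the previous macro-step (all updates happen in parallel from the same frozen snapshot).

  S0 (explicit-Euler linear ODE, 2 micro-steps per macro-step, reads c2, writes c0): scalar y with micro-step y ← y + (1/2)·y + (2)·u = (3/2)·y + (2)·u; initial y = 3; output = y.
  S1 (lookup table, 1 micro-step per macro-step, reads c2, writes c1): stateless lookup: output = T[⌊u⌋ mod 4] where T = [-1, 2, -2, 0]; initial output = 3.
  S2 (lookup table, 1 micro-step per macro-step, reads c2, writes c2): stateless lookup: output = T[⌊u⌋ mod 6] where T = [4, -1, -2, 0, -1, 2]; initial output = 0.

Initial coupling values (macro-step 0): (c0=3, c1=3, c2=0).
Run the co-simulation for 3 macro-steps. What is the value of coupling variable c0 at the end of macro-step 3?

c0 at macro-step 3 = 4747/64

macro 1: S0 reads c2=0 → after 2×micro: 27/4; S1 reads c2=0 → after 1×micro: -1; S2 reads c2=0 → after 1×micro: 4 ⇒ (c0=27/4, c1=-1, c2=4)
macro 2: S0 reads c2=4 → after 2×micro: 563/16; S1 reads c2=4 → after 1×micro: -1; S2 reads c2=4 → after 1×micro: -1 ⇒ (c0=563/16, c1=-1, c2=-1)
macro 3: S0 reads c2=-1 → after 2×micro: 4747/64; S1 reads c2=-1 → after 1×micro: 0; S2 reads c2=-1 → after 1×micro: 2 ⇒ (c0=4747/64, c1=0, c2=2)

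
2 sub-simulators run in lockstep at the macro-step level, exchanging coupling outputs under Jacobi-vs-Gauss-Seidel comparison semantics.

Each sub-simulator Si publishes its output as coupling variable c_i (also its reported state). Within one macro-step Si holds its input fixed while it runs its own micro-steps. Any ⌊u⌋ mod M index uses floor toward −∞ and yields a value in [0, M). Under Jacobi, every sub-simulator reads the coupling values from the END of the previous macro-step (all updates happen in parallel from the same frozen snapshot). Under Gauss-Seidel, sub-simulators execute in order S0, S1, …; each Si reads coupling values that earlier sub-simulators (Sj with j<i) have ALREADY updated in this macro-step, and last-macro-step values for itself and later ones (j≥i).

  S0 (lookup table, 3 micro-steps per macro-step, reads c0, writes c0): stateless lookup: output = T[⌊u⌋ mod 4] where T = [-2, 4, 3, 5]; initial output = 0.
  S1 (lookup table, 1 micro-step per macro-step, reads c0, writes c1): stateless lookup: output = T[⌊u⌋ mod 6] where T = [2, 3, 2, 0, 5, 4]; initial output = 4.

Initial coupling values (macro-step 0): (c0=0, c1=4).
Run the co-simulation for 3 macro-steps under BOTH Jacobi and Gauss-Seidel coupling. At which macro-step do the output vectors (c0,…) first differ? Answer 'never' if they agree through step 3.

first divergence at macro-step: 1

[Jacobi] macro 1: S0 reads c0=0 → after 3×micro: -2; S1 reads c0=0 → after 1×micro: 2 ⇒ (c0=-2, c1=2)
[Jacobi] macro 2: S0 reads c0=-2 → after 3×micro: 3; S1 reads c0=-2 → after 1×micro: 5 ⇒ (c0=3, c1=5)
[Jacobi] macro 3: S0 reads c0=3 → after 3×micro: 5; S1 reads c0=3 → after 1×micro: 0 ⇒ (c0=5, c1=0)
[Gauss-Seidel] macro 1: S0 reads c0=0 → after 3×micro: -2; S1 reads c0=-2 → after 1×micro: 5 ⇒ (c0=-2, c1=5)
[Gauss-Seidel] macro 2: S0 reads c0=-2 → after 3×micro: 3; S1 reads c0=3 → after 1×micro: 0 ⇒ (c0=3, c1=0)
[Gauss-Seidel] macro 3: S0 reads c0=3 → after 3×micro: 5; S1 reads c0=5 → after 1×micro: 4 ⇒ (c0=5, c1=4)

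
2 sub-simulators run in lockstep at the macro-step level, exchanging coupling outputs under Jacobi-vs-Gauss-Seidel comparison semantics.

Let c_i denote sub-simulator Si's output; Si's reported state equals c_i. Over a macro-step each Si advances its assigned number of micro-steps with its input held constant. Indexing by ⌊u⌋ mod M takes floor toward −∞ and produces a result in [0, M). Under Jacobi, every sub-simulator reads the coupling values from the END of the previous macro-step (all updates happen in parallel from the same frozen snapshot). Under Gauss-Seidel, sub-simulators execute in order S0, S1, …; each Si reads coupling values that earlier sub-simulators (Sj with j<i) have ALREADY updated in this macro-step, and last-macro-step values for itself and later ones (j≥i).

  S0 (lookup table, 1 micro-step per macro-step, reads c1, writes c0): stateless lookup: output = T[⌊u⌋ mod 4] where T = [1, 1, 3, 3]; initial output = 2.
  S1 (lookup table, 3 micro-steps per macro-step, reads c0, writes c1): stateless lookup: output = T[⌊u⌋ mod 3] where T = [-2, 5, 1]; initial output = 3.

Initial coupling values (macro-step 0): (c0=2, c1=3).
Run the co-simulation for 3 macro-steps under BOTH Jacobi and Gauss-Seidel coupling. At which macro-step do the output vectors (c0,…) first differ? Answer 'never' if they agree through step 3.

[Jacobi] macro 1: S0 reads c1=3 → after 1×micro: 3; S1 reads c0=2 → after 3×micro: 1 ⇒ (c0=3, c1=1)
[Jacobi] macro 2: S0 reads c1=1 → after 1×micro: 1; S1 reads c0=3 → after 3×micro: -2 ⇒ (c0=1, c1=-2)
[Jacobi] macro 3: S0 reads c1=-2 → after 1×micro: 3; S1 reads c0=1 → after 3×micro: 5 ⇒ (c0=3, c1=5)
[Gauss-Seidel] macro 1: S0 reads c1=3 → after 1×micro: 3; S1 reads c0=3 → after 3×micro: -2 ⇒ (c0=3, c1=-2)
[Gauss-Seidel] macro 2: S0 reads c1=-2 → after 1×micro: 3; S1 reads c0=3 → after 3×micro: -2 ⇒ (c0=3, c1=-2)
[Gauss-Seidel] macro 3: S0 reads c1=-2 → after 1×micro: 3; S1 reads c0=3 → after 3×micro: -2 ⇒ (c0=3, c1=-2)

first divergence at macro-step: 1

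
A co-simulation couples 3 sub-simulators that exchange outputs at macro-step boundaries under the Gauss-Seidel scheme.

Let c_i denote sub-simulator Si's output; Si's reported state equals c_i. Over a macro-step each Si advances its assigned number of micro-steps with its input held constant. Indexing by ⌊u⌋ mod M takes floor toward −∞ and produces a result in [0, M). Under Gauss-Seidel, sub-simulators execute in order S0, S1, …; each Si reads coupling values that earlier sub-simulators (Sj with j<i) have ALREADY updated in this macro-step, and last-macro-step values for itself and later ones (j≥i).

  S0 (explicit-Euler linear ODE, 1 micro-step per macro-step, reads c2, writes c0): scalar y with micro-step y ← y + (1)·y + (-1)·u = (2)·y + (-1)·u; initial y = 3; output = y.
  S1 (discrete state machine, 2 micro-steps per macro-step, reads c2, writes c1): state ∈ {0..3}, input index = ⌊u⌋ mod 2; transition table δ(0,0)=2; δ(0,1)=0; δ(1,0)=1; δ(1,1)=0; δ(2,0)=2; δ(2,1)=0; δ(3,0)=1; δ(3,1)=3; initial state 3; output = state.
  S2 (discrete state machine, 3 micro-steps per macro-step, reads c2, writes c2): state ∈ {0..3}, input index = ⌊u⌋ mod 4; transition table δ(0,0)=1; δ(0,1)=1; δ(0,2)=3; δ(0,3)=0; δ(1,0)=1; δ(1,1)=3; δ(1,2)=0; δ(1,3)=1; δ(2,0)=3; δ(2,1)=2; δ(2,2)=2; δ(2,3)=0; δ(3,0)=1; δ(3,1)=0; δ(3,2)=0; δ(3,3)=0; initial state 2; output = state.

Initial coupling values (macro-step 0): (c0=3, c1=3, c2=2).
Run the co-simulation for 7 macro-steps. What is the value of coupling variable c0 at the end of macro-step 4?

macro 1: S0 reads c2=2 → after 1×micro: 4; S1 reads c2=2 → after 2×micro: 1; S2 reads c2=2 → after 3×micro: 2 ⇒ (c0=4, c1=1, c2=2)
macro 2: S0 reads c2=2 → after 1×micro: 6; S1 reads c2=2 → after 2×micro: 1; S2 reads c2=2 → after 3×micro: 2 ⇒ (c0=6, c1=1, c2=2)
macro 3: S0 reads c2=2 → after 1×micro: 10; S1 reads c2=2 → after 2×micro: 1; S2 reads c2=2 → after 3×micro: 2 ⇒ (c0=10, c1=1, c2=2)
macro 4: S0 reads c2=2 → after 1×micro: 18; S1 reads c2=2 → after 2×micro: 1; S2 reads c2=2 → after 3×micro: 2 ⇒ (c0=18, c1=1, c2=2)
macro 5: S0 reads c2=2 → after 1×micro: 34; S1 reads c2=2 → after 2×micro: 1; S2 reads c2=2 → after 3×micro: 2 ⇒ (c0=34, c1=1, c2=2)
macro 6: S0 reads c2=2 → after 1×micro: 66; S1 reads c2=2 → after 2×micro: 1; S2 reads c2=2 → after 3×micro: 2 ⇒ (c0=66, c1=1, c2=2)
macro 7: S0 reads c2=2 → after 1×micro: 130; S1 reads c2=2 → after 2×micro: 1; S2 reads c2=2 → after 3×micro: 2 ⇒ (c0=130, c1=1, c2=2)

c0 at macro-step 4 = 18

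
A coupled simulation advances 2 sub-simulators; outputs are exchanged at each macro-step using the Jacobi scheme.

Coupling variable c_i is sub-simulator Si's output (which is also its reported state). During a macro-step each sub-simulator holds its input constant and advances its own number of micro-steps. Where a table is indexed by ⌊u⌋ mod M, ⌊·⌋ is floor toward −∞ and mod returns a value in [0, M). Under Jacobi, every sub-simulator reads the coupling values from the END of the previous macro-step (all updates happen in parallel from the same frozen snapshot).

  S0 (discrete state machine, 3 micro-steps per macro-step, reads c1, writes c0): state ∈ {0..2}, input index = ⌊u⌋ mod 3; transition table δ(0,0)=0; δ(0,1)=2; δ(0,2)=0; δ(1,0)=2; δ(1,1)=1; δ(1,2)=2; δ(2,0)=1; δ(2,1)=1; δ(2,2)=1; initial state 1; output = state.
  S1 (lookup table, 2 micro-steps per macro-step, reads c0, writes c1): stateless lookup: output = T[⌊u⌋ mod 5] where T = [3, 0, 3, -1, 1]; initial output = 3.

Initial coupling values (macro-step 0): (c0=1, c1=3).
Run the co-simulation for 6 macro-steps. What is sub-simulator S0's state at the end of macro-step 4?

S0 state at macro-step 4 = 1

macro 1: S0 reads c1=3 → after 3×micro: 2; S1 reads c0=1 → after 2×micro: 0 ⇒ (c0=2, c1=0)
macro 2: S0 reads c1=0 → after 3×micro: 1; S1 reads c0=2 → after 2×micro: 3 ⇒ (c0=1, c1=3)
macro 3: S0 reads c1=3 → after 3×micro: 2; S1 reads c0=1 → after 2×micro: 0 ⇒ (c0=2, c1=0)
macro 4: S0 reads c1=0 → after 3×micro: 1; S1 reads c0=2 → after 2×micro: 3 ⇒ (c0=1, c1=3)
macro 5: S0 reads c1=3 → after 3×micro: 2; S1 reads c0=1 → after 2×micro: 0 ⇒ (c0=2, c1=0)
macro 6: S0 reads c1=0 → after 3×micro: 1; S1 reads c0=2 → after 2×micro: 3 ⇒ (c0=1, c1=3)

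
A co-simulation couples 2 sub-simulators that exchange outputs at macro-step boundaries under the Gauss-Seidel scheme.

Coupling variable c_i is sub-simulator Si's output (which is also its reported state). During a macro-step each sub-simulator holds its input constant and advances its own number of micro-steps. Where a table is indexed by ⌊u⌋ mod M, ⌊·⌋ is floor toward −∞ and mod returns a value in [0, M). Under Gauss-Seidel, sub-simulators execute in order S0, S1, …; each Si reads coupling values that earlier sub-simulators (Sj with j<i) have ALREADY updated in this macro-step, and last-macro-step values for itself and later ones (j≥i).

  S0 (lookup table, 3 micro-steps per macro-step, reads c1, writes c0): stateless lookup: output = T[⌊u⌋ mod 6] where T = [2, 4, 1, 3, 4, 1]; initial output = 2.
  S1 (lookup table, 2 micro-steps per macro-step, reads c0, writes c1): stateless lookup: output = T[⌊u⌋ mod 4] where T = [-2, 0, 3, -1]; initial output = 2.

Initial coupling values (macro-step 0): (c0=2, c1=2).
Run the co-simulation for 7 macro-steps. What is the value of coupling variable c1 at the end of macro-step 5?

c1 at macro-step 5 = 3

macro 1: S0 reads c1=2 → after 3×micro: 1; S1 reads c0=1 → after 2×micro: 0 ⇒ (c0=1, c1=0)
macro 2: S0 reads c1=0 → after 3×micro: 2; S1 reads c0=2 → after 2×micro: 3 ⇒ (c0=2, c1=3)
macro 3: S0 reads c1=3 → after 3×micro: 3; S1 reads c0=3 → after 2×micro: -1 ⇒ (c0=3, c1=-1)
macro 4: S0 reads c1=-1 → after 3×micro: 1; S1 reads c0=1 → after 2×micro: 0 ⇒ (c0=1, c1=0)
macro 5: S0 reads c1=0 → after 3×micro: 2; S1 reads c0=2 → after 2×micro: 3 ⇒ (c0=2, c1=3)
macro 6: S0 reads c1=3 → after 3×micro: 3; S1 reads c0=3 → after 2×micro: -1 ⇒ (c0=3, c1=-1)
macro 7: S0 reads c1=-1 → after 3×micro: 1; S1 reads c0=1 → after 2×micro: 0 ⇒ (c0=1, c1=0)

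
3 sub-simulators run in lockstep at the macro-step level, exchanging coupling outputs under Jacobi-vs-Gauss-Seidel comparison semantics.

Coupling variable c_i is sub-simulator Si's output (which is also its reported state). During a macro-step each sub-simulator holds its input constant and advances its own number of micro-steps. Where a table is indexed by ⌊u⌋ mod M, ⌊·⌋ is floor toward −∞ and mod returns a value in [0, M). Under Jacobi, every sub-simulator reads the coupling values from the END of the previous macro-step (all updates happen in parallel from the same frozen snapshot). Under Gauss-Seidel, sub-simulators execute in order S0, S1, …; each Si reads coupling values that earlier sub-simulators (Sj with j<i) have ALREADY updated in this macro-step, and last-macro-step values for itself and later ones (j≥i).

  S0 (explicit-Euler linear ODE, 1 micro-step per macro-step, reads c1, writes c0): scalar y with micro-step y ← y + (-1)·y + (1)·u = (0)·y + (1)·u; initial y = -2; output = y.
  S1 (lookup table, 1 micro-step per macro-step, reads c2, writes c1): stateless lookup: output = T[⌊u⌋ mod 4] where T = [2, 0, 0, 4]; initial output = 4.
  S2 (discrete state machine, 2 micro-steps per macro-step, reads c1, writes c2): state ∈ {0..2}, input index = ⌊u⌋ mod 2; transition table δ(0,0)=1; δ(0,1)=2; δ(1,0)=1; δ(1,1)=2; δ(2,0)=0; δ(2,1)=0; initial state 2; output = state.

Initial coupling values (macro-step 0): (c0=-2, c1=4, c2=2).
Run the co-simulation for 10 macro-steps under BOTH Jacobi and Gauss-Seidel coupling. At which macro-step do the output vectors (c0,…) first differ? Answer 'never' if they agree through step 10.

[Jacobi] macro 1: S0 reads c1=4 → after 1×micro: 4; S1 reads c2=2 → after 1×micro: 0; S2 reads c1=4 → after 2×micro: 1 ⇒ (c0=4, c1=0, c2=1)
[Jacobi] macro 2: S0 reads c1=0 → after 1×micro: 0; S1 reads c2=1 → after 1×micro: 0; S2 reads c1=0 → after 2×micro: 1 ⇒ (c0=0, c1=0, c2=1)
[Jacobi] macro 3: S0 reads c1=0 → after 1×micro: 0; S1 reads c2=1 → after 1×micro: 0; S2 reads c1=0 → after 2×micro: 1 ⇒ (c0=0, c1=0, c2=1)
[Jacobi] macro 4: S0 reads c1=0 → after 1×micro: 0; S1 reads c2=1 → after 1×micro: 0; S2 reads c1=0 → after 2×micro: 1 ⇒ (c0=0, c1=0, c2=1)
[Jacobi] macro 5: S0 reads c1=0 → after 1×micro: 0; S1 reads c2=1 → after 1×micro: 0; S2 reads c1=0 → after 2×micro: 1 ⇒ (c0=0, c1=0, c2=1)
[Jacobi] macro 6: S0 reads c1=0 → after 1×micro: 0; S1 reads c2=1 → after 1×micro: 0; S2 reads c1=0 → after 2×micro: 1 ⇒ (c0=0, c1=0, c2=1)
[Jacobi] macro 7: S0 reads c1=0 → after 1×micro: 0; S1 reads c2=1 → after 1×micro: 0; S2 reads c1=0 → after 2×micro: 1 ⇒ (c0=0, c1=0, c2=1)
[Jacobi] macro 8: S0 reads c1=0 → after 1×micro: 0; S1 reads c2=1 → after 1×micro: 0; S2 reads c1=0 → after 2×micro: 1 ⇒ (c0=0, c1=0, c2=1)
[Jacobi] macro 9: S0 reads c1=0 → after 1×micro: 0; S1 reads c2=1 → after 1×micro: 0; S2 reads c1=0 → after 2×micro: 1 ⇒ (c0=0, c1=0, c2=1)
[Jacobi] macro 10: S0 reads c1=0 → after 1×micro: 0; S1 reads c2=1 → after 1×micro: 0; S2 reads c1=0 → after 2×micro: 1 ⇒ (c0=0, c1=0, c2=1)
[Gauss-Seidel] macro 1: S0 reads c1=4 → after 1×micro: 4; S1 reads c2=2 → after 1×micro: 0; S2 reads c1=0 → after 2×micro: 1 ⇒ (c0=4, c1=0, c2=1)
[Gauss-Seidel] macro 2: S0 reads c1=0 → after 1×micro: 0; S1 reads c2=1 → after 1×micro: 0; S2 reads c1=0 → after 2×micro: 1 ⇒ (c0=0, c1=0, c2=1)
[Gauss-Seidel] macro 3: S0 reads c1=0 → after 1×micro: 0; S1 reads c2=1 → after 1×micro: 0; S2 reads c1=0 → after 2×micro: 1 ⇒ (c0=0, c1=0, c2=1)
[Gauss-Seidel] macro 4: S0 reads c1=0 → after 1×micro: 0; S1 reads c2=1 → after 1×micro: 0; S2 reads c1=0 → after 2×micro: 1 ⇒ (c0=0, c1=0, c2=1)
[Gauss-Seidel] macro 5: S0 reads c1=0 → after 1×micro: 0; S1 reads c2=1 → after 1×micro: 0; S2 reads c1=0 → after 2×micro: 1 ⇒ (c0=0, c1=0, c2=1)
[Gauss-Seidel] macro 6: S0 reads c1=0 → after 1×micro: 0; S1 reads c2=1 → after 1×micro: 0; S2 reads c1=0 → after 2×micro: 1 ⇒ (c0=0, c1=0, c2=1)
[Gauss-Seidel] macro 7: S0 reads c1=0 → after 1×micro: 0; S1 reads c2=1 → after 1×micro: 0; S2 reads c1=0 → after 2×micro: 1 ⇒ (c0=0, c1=0, c2=1)
[Gauss-Seidel] macro 8: S0 reads c1=0 → after 1×micro: 0; S1 reads c2=1 → after 1×micro: 0; S2 reads c1=0 → after 2×micro: 1 ⇒ (c0=0, c1=0, c2=1)
[Gauss-Seidel] macro 9: S0 reads c1=0 → after 1×micro: 0; S1 reads c2=1 → after 1×micro: 0; S2 reads c1=0 → after 2×micro: 1 ⇒ (c0=0, c1=0, c2=1)
[Gauss-Seidel] macro 10: S0 reads c1=0 → after 1×micro: 0; S1 reads c2=1 → after 1×micro: 0; S2 reads c1=0 → after 2×micro: 1 ⇒ (c0=0, c1=0, c2=1)

first divergence at macro-step: never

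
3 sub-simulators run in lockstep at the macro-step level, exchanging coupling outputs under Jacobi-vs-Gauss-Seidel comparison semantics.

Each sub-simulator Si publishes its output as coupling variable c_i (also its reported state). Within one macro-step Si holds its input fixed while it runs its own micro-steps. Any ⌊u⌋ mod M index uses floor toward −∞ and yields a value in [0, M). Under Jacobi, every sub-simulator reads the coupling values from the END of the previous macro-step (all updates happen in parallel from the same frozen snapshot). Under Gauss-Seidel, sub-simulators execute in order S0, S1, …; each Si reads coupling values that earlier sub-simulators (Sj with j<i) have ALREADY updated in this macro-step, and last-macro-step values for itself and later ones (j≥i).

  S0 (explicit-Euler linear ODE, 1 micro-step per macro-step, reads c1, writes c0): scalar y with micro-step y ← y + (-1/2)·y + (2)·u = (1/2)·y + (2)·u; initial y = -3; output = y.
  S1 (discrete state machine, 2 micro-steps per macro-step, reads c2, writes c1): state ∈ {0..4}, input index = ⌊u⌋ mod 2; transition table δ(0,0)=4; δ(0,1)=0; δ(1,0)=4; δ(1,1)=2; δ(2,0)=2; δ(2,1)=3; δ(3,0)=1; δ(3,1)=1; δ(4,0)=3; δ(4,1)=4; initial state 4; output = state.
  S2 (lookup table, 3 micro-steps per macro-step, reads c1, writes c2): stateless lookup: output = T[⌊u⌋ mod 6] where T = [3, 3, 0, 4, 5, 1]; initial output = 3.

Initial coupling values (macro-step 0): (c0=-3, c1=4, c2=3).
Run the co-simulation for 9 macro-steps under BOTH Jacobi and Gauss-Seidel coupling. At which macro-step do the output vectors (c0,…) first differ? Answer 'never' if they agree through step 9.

[Jacobi] macro 1: S0 reads c1=4 → after 1×micro: 13/2; S1 reads c2=3 → after 2×micro: 4; S2 reads c1=4 → after 3×micro: 5 ⇒ (c0=13/2, c1=4, c2=5)
[Jacobi] macro 2: S0 reads c1=4 → after 1×micro: 45/4; S1 reads c2=5 → after 2×micro: 4; S2 reads c1=4 → after 3×micro: 5 ⇒ (c0=45/4, c1=4, c2=5)
[Jacobi] macro 3: S0 reads c1=4 → after 1×micro: 109/8; S1 reads c2=5 → after 2×micro: 4; S2 reads c1=4 → after 3×micro: 5 ⇒ (c0=109/8, c1=4, c2=5)
[Jacobi] macro 4: S0 reads c1=4 → after 1×micro: 237/16; S1 reads c2=5 → after 2×micro: 4; S2 reads c1=4 → after 3×micro: 5 ⇒ (c0=237/16, c1=4, c2=5)
[Jacobi] macro 5: S0 reads c1=4 → after 1×micro: 493/32; S1 reads c2=5 → after 2×micro: 4; S2 reads c1=4 → after 3×micro: 5 ⇒ (c0=493/32, c1=4, c2=5)
[Jacobi] macro 6: S0 reads c1=4 → after 1×micro: 1005/64; S1 reads c2=5 → after 2×micro: 4; S2 reads c1=4 → after 3×micro: 5 ⇒ (c0=1005/64, c1=4, c2=5)
[Jacobi] macro 7: S0 reads c1=4 → after 1×micro: 2029/128; S1 reads c2=5 → after 2×micro: 4; S2 reads c1=4 → after 3×micro: 5 ⇒ (c0=2029/128, c1=4, c2=5)
[Jacobi] macro 8: S0 reads c1=4 → after 1×micro: 4077/256; S1 reads c2=5 → after 2×micro: 4; S2 reads c1=4 → after 3×micro: 5 ⇒ (c0=4077/256, c1=4, c2=5)
[Jacobi] macro 9: S0 reads c1=4 → after 1×micro: 8173/512; S1 reads c2=5 → after 2×micro: 4; S2 reads c1=4 → after 3×micro: 5 ⇒ (c0=8173/512, c1=4, c2=5)
[Gauss-Seidel] macro 1: S0 reads c1=4 → after 1×micro: 13/2; S1 reads c2=3 → after 2×micro: 4; S2 reads c1=4 → after 3×micro: 5 ⇒ (c0=13/2, c1=4, c2=5)
[Gauss-Seidel] macro 2: S0 reads c1=4 → after 1×micro: 45/4; S1 reads c2=5 → after 2×micro: 4; S2 reads c1=4 → after 3×micro: 5 ⇒ (c0=45/4, c1=4, c2=5)
[Gauss-Seidel] macro 3: S0 reads c1=4 → after 1×micro: 109/8; S1 reads c2=5 → after 2×micro: 4; S2 reads c1=4 → after 3×micro: 5 ⇒ (c0=109/8, c1=4, c2=5)
[Gauss-Seidel] macro 4: S0 reads c1=4 → after 1×micro: 237/16; S1 reads c2=5 → after 2×micro: 4; S2 reads c1=4 → after 3×micro: 5 ⇒ (c0=237/16, c1=4, c2=5)
[Gauss-Seidel] macro 5: S0 reads c1=4 → after 1×micro: 493/32; S1 reads c2=5 → after 2×micro: 4; S2 reads c1=4 → after 3×micro: 5 ⇒ (c0=493/32, c1=4, c2=5)
[Gauss-Seidel] macro 6: S0 reads c1=4 → after 1×micro: 1005/64; S1 reads c2=5 → after 2×micro: 4; S2 reads c1=4 → after 3×micro: 5 ⇒ (c0=1005/64, c1=4, c2=5)
[Gauss-Seidel] macro 7: S0 reads c1=4 → after 1×micro: 2029/128; S1 reads c2=5 → after 2×micro: 4; S2 reads c1=4 → after 3×micro: 5 ⇒ (c0=2029/128, c1=4, c2=5)
[Gauss-Seidel] macro 8: S0 reads c1=4 → after 1×micro: 4077/256; S1 reads c2=5 → after 2×micro: 4; S2 reads c1=4 → after 3×micro: 5 ⇒ (c0=4077/256, c1=4, c2=5)
[Gauss-Seidel] macro 9: S0 reads c1=4 → after 1×micro: 8173/512; S1 reads c2=5 → after 2×micro: 4; S2 reads c1=4 → after 3×micro: 5 ⇒ (c0=8173/512, c1=4, c2=5)

first divergence at macro-step: never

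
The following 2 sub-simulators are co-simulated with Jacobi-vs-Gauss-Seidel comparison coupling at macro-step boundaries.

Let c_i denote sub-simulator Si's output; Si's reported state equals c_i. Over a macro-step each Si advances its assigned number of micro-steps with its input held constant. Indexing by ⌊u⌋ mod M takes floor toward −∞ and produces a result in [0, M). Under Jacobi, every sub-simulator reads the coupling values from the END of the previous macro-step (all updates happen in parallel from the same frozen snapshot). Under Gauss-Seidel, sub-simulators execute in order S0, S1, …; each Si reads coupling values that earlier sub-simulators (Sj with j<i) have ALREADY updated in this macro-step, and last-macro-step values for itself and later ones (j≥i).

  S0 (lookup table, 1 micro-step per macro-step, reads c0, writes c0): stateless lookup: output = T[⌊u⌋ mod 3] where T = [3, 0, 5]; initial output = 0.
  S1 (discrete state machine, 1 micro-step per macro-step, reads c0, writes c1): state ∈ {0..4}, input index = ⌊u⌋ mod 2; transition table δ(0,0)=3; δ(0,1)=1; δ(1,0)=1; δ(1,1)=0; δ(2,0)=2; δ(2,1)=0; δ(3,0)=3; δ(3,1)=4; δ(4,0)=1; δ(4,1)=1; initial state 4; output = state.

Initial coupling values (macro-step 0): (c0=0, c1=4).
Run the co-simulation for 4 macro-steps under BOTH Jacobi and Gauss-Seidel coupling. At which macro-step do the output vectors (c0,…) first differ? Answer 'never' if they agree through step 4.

first divergence at macro-step: never

[Jacobi] macro 1: S0 reads c0=0 → after 1×micro: 3; S1 reads c0=0 → after 1×micro: 1 ⇒ (c0=3, c1=1)
[Jacobi] macro 2: S0 reads c0=3 → after 1×micro: 3; S1 reads c0=3 → after 1×micro: 0 ⇒ (c0=3, c1=0)
[Jacobi] macro 3: S0 reads c0=3 → after 1×micro: 3; S1 reads c0=3 → after 1×micro: 1 ⇒ (c0=3, c1=1)
[Jacobi] macro 4: S0 reads c0=3 → after 1×micro: 3; S1 reads c0=3 → after 1×micro: 0 ⇒ (c0=3, c1=0)
[Gauss-Seidel] macro 1: S0 reads c0=0 → after 1×micro: 3; S1 reads c0=3 → after 1×micro: 1 ⇒ (c0=3, c1=1)
[Gauss-Seidel] macro 2: S0 reads c0=3 → after 1×micro: 3; S1 reads c0=3 → after 1×micro: 0 ⇒ (c0=3, c1=0)
[Gauss-Seidel] macro 3: S0 reads c0=3 → after 1×micro: 3; S1 reads c0=3 → after 1×micro: 1 ⇒ (c0=3, c1=1)
[Gauss-Seidel] macro 4: S0 reads c0=3 → after 1×micro: 3; S1 reads c0=3 → after 1×micro: 0 ⇒ (c0=3, c1=0)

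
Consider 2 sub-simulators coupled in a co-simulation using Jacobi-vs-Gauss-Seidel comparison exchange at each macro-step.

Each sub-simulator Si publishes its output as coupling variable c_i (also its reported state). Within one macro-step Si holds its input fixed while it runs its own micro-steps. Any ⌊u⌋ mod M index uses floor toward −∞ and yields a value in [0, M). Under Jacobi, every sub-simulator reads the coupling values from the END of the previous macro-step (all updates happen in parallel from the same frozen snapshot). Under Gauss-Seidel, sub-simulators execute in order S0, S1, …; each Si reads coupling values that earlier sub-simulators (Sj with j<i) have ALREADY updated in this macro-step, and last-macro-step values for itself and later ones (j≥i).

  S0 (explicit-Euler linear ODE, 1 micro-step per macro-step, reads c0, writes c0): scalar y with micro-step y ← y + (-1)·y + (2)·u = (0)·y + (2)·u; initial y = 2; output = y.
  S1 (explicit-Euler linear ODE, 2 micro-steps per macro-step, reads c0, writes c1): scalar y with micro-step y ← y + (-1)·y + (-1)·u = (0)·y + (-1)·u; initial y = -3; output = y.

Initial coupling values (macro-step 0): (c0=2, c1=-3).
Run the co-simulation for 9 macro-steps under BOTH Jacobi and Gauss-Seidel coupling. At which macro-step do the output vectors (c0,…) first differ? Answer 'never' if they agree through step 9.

[Jacobi] macro 1: S0 reads c0=2 → after 1×micro: 4; S1 reads c0=2 → after 2×micro: -2 ⇒ (c0=4, c1=-2)
[Jacobi] macro 2: S0 reads c0=4 → after 1×micro: 8; S1 reads c0=4 → after 2×micro: -4 ⇒ (c0=8, c1=-4)
[Jacobi] macro 3: S0 reads c0=8 → after 1×micro: 16; S1 reads c0=8 → after 2×micro: -8 ⇒ (c0=16, c1=-8)
[Jacobi] macro 4: S0 reads c0=16 → after 1×micro: 32; S1 reads c0=16 → after 2×micro: -16 ⇒ (c0=32, c1=-16)
[Jacobi] macro 5: S0 reads c0=32 → after 1×micro: 64; S1 reads c0=32 → after 2×micro: -32 ⇒ (c0=64, c1=-32)
[Jacobi] macro 6: S0 reads c0=64 → after 1×micro: 128; S1 reads c0=64 → after 2×micro: -64 ⇒ (c0=128, c1=-64)
[Jacobi] macro 7: S0 reads c0=128 → after 1×micro: 256; S1 reads c0=128 → after 2×micro: -128 ⇒ (c0=256, c1=-128)
[Jacobi] macro 8: S0 reads c0=256 → after 1×micro: 512; S1 reads c0=256 → after 2×micro: -256 ⇒ (c0=512, c1=-256)
[Jacobi] macro 9: S0 reads c0=512 → after 1×micro: 1024; S1 reads c0=512 → after 2×micro: -512 ⇒ (c0=1024, c1=-512)
[Gauss-Seidel] macro 1: S0 reads c0=2 → after 1×micro: 4; S1 reads c0=4 → after 2×micro: -4 ⇒ (c0=4, c1=-4)
[Gauss-Seidel] macro 2: S0 reads c0=4 → after 1×micro: 8; S1 reads c0=8 → after 2×micro: -8 ⇒ (c0=8, c1=-8)
[Gauss-Seidel] macro 3: S0 reads c0=8 → after 1×micro: 16; S1 reads c0=16 → after 2×micro: -16 ⇒ (c0=16, c1=-16)
[Gauss-Seidel] macro 4: S0 reads c0=16 → after 1×micro: 32; S1 reads c0=32 → after 2×micro: -32 ⇒ (c0=32, c1=-32)
[Gauss-Seidel] macro 5: S0 reads c0=32 → after 1×micro: 64; S1 reads c0=64 → after 2×micro: -64 ⇒ (c0=64, c1=-64)
[Gauss-Seidel] macro 6: S0 reads c0=64 → after 1×micro: 128; S1 reads c0=128 → after 2×micro: -128 ⇒ (c0=128, c1=-128)
[Gauss-Seidel] macro 7: S0 reads c0=128 → after 1×micro: 256; S1 reads c0=256 → after 2×micro: -256 ⇒ (c0=256, c1=-256)
[Gauss-Seidel] macro 8: S0 reads c0=256 → after 1×micro: 512; S1 reads c0=512 → after 2×micro: -512 ⇒ (c0=512, c1=-512)
[Gauss-Seidel] macro 9: S0 reads c0=512 → after 1×micro: 1024; S1 reads c0=1024 → after 2×micro: -1024 ⇒ (c0=1024, c1=-1024)

first divergence at macro-step: 1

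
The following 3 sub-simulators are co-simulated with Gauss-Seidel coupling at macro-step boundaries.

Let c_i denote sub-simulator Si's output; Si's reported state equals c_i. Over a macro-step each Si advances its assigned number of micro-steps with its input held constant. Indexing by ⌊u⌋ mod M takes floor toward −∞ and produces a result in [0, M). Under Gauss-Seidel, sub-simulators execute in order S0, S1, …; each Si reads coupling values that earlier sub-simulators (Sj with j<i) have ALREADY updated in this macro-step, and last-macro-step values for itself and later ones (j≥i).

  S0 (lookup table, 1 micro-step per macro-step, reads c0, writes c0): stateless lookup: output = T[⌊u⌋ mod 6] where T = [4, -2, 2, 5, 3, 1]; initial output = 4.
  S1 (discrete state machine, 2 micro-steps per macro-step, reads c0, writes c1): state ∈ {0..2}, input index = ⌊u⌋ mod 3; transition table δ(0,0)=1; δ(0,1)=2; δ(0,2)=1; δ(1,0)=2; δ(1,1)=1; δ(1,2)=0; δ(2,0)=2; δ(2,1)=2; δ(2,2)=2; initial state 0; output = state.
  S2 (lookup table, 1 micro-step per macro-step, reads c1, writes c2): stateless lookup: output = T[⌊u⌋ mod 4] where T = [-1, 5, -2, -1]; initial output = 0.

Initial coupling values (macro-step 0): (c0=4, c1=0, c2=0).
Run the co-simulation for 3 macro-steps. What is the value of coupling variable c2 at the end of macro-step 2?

macro 1: S0 reads c0=4 → after 1×micro: 3; S1 reads c0=3 → after 2×micro: 2; S2 reads c1=2 → after 1×micro: -2 ⇒ (c0=3, c1=2, c2=-2)
macro 2: S0 reads c0=3 → after 1×micro: 5; S1 reads c0=5 → after 2×micro: 2; S2 reads c1=2 → after 1×micro: -2 ⇒ (c0=5, c1=2, c2=-2)
macro 3: S0 reads c0=5 → after 1×micro: 1; S1 reads c0=1 → after 2×micro: 2; S2 reads c1=2 → after 1×micro: -2 ⇒ (c0=1, c1=2, c2=-2)

c2 at macro-step 2 = -2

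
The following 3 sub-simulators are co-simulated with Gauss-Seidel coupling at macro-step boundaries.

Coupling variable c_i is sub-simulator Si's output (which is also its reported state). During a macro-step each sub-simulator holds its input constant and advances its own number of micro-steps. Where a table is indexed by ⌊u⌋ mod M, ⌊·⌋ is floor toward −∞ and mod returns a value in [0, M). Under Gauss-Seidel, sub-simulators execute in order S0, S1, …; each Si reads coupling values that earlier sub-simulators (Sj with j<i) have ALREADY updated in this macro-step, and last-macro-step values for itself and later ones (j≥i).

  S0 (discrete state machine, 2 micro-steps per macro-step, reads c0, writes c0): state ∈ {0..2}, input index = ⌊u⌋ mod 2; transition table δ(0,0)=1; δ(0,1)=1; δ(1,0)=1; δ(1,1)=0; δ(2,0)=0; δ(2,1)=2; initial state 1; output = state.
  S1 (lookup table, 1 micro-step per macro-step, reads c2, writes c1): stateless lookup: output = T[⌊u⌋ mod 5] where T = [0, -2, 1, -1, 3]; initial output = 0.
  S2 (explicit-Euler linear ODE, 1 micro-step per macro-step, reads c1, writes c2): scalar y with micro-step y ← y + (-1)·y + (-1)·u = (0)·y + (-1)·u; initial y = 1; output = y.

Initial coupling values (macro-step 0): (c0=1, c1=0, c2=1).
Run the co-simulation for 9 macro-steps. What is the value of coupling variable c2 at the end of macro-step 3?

c2 at macro-step 3 = -3

macro 1: S0 reads c0=1 → after 2×micro: 1; S1 reads c2=1 → after 1×micro: -2; S2 reads c1=-2 → after 1×micro: 2 ⇒ (c0=1, c1=-2, c2=2)
macro 2: S0 reads c0=1 → after 2×micro: 1; S1 reads c2=2 → after 1×micro: 1; S2 reads c1=1 → after 1×micro: -1 ⇒ (c0=1, c1=1, c2=-1)
macro 3: S0 reads c0=1 → after 2×micro: 1; S1 reads c2=-1 → after 1×micro: 3; S2 reads c1=3 → after 1×micro: -3 ⇒ (c0=1, c1=3, c2=-3)
macro 4: S0 reads c0=1 → after 2×micro: 1; S1 reads c2=-3 → after 1×micro: 1; S2 reads c1=1 → after 1×micro: -1 ⇒ (c0=1, c1=1, c2=-1)
macro 5: S0 reads c0=1 → after 2×micro: 1; S1 reads c2=-1 → after 1×micro: 3; S2 reads c1=3 → after 1×micro: -3 ⇒ (c0=1, c1=3, c2=-3)
macro 6: S0 reads c0=1 → after 2×micro: 1; S1 reads c2=-3 → after 1×micro: 1; S2 reads c1=1 → after 1×micro: -1 ⇒ (c0=1, c1=1, c2=-1)
macro 7: S0 reads c0=1 → after 2×micro: 1; S1 reads c2=-1 → after 1×micro: 3; S2 reads c1=3 → after 1×micro: -3 ⇒ (c0=1, c1=3, c2=-3)
macro 8: S0 reads c0=1 → after 2×micro: 1; S1 reads c2=-3 → after 1×micro: 1; S2 reads c1=1 → after 1×micro: -1 ⇒ (c0=1, c1=1, c2=-1)
macro 9: S0 reads c0=1 → after 2×micro: 1; S1 reads c2=-1 → after 1×micro: 3; S2 reads c1=3 → after 1×micro: -3 ⇒ (c0=1, c1=3, c2=-3)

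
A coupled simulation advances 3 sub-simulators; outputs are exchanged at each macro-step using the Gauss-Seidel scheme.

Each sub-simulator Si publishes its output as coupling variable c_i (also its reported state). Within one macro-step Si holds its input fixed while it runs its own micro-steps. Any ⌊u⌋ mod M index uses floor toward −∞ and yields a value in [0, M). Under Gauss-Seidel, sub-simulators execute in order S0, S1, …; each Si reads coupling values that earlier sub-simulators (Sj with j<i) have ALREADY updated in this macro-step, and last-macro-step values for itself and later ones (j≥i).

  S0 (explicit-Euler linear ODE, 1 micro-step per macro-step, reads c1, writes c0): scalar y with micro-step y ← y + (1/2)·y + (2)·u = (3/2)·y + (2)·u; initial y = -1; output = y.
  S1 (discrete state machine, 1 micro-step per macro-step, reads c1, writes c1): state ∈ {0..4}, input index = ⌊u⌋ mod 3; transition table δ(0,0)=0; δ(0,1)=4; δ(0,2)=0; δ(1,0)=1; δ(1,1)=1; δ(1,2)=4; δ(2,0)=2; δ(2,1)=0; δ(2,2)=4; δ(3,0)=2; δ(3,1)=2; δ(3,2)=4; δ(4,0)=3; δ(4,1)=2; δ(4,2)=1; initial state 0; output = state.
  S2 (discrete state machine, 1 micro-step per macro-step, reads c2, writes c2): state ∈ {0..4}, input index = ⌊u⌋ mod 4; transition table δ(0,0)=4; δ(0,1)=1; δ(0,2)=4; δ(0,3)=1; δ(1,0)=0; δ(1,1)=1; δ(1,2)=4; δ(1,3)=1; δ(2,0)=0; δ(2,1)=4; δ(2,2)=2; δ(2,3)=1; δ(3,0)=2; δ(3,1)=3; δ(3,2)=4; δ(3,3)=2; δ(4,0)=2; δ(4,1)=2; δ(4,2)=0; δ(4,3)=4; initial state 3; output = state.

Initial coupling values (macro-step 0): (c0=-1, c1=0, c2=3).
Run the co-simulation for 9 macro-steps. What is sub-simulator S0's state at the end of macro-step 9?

macro 1: S0 reads c1=0 → after 1×micro: -3/2; S1 reads c1=0 → after 1×micro: 0; S2 reads c2=3 → after 1×micro: 2 ⇒ (c0=-3/2, c1=0, c2=2)
macro 2: S0 reads c1=0 → after 1×micro: -9/4; S1 reads c1=0 → after 1×micro: 0; S2 reads c2=2 → after 1×micro: 2 ⇒ (c0=-9/4, c1=0, c2=2)
macro 3: S0 reads c1=0 → after 1×micro: -27/8; S1 reads c1=0 → after 1×micro: 0; S2 reads c2=2 → after 1×micro: 2 ⇒ (c0=-27/8, c1=0, c2=2)
macro 4: S0 reads c1=0 → after 1×micro: -81/16; S1 reads c1=0 → after 1×micro: 0; S2 reads c2=2 → after 1×micro: 2 ⇒ (c0=-81/16, c1=0, c2=2)
macro 5: S0 reads c1=0 → after 1×micro: -243/32; S1 reads c1=0 → after 1×micro: 0; S2 reads c2=2 → after 1×micro: 2 ⇒ (c0=-243/32, c1=0, c2=2)
macro 6: S0 reads c1=0 → after 1×micro: -729/64; S1 reads c1=0 → after 1×micro: 0; S2 reads c2=2 → after 1×micro: 2 ⇒ (c0=-729/64, c1=0, c2=2)
macro 7: S0 reads c1=0 → after 1×micro: -2187/128; S1 reads c1=0 → after 1×micro: 0; S2 reads c2=2 → after 1×micro: 2 ⇒ (c0=-2187/128, c1=0, c2=2)
macro 8: S0 reads c1=0 → after 1×micro: -6561/256; S1 reads c1=0 → after 1×micro: 0; S2 reads c2=2 → after 1×micro: 2 ⇒ (c0=-6561/256, c1=0, c2=2)
macro 9: S0 reads c1=0 → after 1×micro: -19683/512; S1 reads c1=0 → after 1×micro: 0; S2 reads c2=2 → after 1×micro: 2 ⇒ (c0=-19683/512, c1=0, c2=2)

S0 state at macro-step 9 = -19683/512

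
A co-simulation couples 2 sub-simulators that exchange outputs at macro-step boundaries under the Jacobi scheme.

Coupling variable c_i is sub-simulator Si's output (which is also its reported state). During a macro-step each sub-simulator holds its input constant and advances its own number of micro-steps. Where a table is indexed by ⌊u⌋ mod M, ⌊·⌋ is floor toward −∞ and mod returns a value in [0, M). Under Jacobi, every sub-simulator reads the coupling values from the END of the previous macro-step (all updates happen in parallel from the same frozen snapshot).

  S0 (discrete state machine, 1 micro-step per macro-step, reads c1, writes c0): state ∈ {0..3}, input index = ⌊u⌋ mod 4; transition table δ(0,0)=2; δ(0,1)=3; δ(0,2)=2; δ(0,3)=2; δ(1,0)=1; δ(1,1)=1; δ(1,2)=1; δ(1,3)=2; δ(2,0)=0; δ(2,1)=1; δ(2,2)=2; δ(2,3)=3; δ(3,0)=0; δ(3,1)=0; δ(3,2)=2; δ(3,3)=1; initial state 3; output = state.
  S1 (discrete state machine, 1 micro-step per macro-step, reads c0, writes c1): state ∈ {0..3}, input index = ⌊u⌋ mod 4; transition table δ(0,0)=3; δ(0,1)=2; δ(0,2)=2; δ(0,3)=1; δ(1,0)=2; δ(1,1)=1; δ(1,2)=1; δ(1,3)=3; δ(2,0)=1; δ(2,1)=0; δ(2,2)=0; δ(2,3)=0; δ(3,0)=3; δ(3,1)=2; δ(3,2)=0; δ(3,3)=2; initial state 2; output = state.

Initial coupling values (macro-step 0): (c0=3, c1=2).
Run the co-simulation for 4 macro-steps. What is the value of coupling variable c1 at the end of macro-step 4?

macro 1: S0 reads c1=2 → after 1×micro: 2; S1 reads c0=3 → after 1×micro: 0 ⇒ (c0=2, c1=0)
macro 2: S0 reads c1=0 → after 1×micro: 0; S1 reads c0=2 → after 1×micro: 2 ⇒ (c0=0, c1=2)
macro 3: S0 reads c1=2 → after 1×micro: 2; S1 reads c0=0 → after 1×micro: 1 ⇒ (c0=2, c1=1)
macro 4: S0 reads c1=1 → after 1×micro: 1; S1 reads c0=2 → after 1×micro: 1 ⇒ (c0=1, c1=1)

c1 at macro-step 4 = 1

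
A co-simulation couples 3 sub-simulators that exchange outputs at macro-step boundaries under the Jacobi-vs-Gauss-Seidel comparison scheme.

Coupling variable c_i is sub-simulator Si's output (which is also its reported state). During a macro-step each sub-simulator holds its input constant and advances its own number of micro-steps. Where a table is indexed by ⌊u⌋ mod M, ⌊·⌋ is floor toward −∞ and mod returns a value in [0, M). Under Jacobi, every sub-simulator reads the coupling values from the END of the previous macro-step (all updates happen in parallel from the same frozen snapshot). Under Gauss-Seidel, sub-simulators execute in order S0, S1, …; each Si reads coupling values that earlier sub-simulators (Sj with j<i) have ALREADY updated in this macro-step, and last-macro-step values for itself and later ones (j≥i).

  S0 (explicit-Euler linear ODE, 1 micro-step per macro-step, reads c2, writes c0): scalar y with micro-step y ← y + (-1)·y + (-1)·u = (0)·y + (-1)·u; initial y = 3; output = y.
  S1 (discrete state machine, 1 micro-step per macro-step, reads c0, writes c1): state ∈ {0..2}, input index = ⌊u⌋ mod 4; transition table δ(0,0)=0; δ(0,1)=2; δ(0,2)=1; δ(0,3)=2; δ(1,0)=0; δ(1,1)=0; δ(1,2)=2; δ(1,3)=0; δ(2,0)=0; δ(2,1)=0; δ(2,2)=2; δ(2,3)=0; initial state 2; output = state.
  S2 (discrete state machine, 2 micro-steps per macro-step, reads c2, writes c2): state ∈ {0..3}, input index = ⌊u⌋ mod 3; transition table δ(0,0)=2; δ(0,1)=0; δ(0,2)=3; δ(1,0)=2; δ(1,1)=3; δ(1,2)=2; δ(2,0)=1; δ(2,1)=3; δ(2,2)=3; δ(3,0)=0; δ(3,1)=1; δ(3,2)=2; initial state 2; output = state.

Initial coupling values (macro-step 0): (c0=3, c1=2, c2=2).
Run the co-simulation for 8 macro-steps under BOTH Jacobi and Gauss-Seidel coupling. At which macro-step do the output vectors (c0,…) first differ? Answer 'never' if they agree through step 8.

[Jacobi] macro 1: S0 reads c2=2 → after 1×micro: -2; S1 reads c0=3 → after 1×micro: 0; S2 reads c2=2 → after 2×micro: 2 ⇒ (c0=-2, c1=0, c2=2)
[Jacobi] macro 2: S0 reads c2=2 → after 1×micro: -2; S1 reads c0=-2 → after 1×micro: 1; S2 reads c2=2 → after 2×micro: 2 ⇒ (c0=-2, c1=1, c2=2)
[Jacobi] macro 3: S0 reads c2=2 → after 1×micro: -2; S1 reads c0=-2 → after 1×micro: 2; S2 reads c2=2 → after 2×micro: 2 ⇒ (c0=-2, c1=2, c2=2)
[Jacobi] macro 4: S0 reads c2=2 → after 1×micro: -2; S1 reads c0=-2 → after 1×micro: 2; S2 reads c2=2 → after 2×micro: 2 ⇒ (c0=-2, c1=2, c2=2)
[Jacobi] macro 5: S0 reads c2=2 → after 1×micro: -2; S1 reads c0=-2 → after 1×micro: 2; S2 reads c2=2 → after 2×micro: 2 ⇒ (c0=-2, c1=2, c2=2)
[Jacobi] macro 6: S0 reads c2=2 → after 1×micro: -2; S1 reads c0=-2 → after 1×micro: 2; S2 reads c2=2 → after 2×micro: 2 ⇒ (c0=-2, c1=2, c2=2)
[Jacobi] macro 7: S0 reads c2=2 → after 1×micro: -2; S1 reads c0=-2 → after 1×micro: 2; S2 reads c2=2 → after 2×micro: 2 ⇒ (c0=-2, c1=2, c2=2)
[Jacobi] macro 8: S0 reads c2=2 → after 1×micro: -2; S1 reads c0=-2 → after 1×micro: 2; S2 reads c2=2 → after 2×micro: 2 ⇒ (c0=-2, c1=2, c2=2)
[Gauss-Seidel] macro 1: S0 reads c2=2 → after 1×micro: -2; S1 reads c0=-2 → after 1×micro: 2; S2 reads c2=2 → after 2×micro: 2 ⇒ (c0=-2, c1=2, c2=2)
[Gauss-Seidel] macro 2: S0 reads c2=2 → after 1×micro: -2; S1 reads c0=-2 → after 1×micro: 2; S2 reads c2=2 → after 2×micro: 2 ⇒ (c0=-2, c1=2, c2=2)
[Gauss-Seidel] macro 3: S0 reads c2=2 → after 1×micro: -2; S1 reads c0=-2 → after 1×micro: 2; S2 reads c2=2 → after 2×micro: 2 ⇒ (c0=-2, c1=2, c2=2)
[Gauss-Seidel] macro 4: S0 reads c2=2 → after 1×micro: -2; S1 reads c0=-2 → after 1×micro: 2; S2 reads c2=2 → after 2×micro: 2 ⇒ (c0=-2, c1=2, c2=2)
[Gauss-Seidel] macro 5: S0 reads c2=2 → after 1×micro: -2; S1 reads c0=-2 → after 1×micro: 2; S2 reads c2=2 → after 2×micro: 2 ⇒ (c0=-2, c1=2, c2=2)
[Gauss-Seidel] macro 6: S0 reads c2=2 → after 1×micro: -2; S1 reads c0=-2 → after 1×micro: 2; S2 reads c2=2 → after 2×micro: 2 ⇒ (c0=-2, c1=2, c2=2)
[Gauss-Seidel] macro 7: S0 reads c2=2 → after 1×micro: -2; S1 reads c0=-2 → after 1×micro: 2; S2 reads c2=2 → after 2×micro: 2 ⇒ (c0=-2, c1=2, c2=2)
[Gauss-Seidel] macro 8: S0 reads c2=2 → after 1×micro: -2; S1 reads c0=-2 → after 1×micro: 2; S2 reads c2=2 → after 2×micro: 2 ⇒ (c0=-2, c1=2, c2=2)

first divergence at macro-step: 1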